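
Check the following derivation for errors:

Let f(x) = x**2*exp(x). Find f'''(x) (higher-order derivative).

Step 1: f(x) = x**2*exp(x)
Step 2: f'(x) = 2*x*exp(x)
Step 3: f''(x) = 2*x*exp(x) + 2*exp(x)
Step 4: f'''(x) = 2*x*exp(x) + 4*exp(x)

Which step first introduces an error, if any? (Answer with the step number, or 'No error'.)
Step 2

Step 2 is incorrect due to a dropped term.
The step shows: 2*x*exp(x)
The correct value should be: x**2*exp(x) + 2*x*exp(x)

Explanation: A term was dropped: the term x**2*exp(x) was incorrectly omitted
The later steps are derived from this incorrect expression, so the error originates in Step 2.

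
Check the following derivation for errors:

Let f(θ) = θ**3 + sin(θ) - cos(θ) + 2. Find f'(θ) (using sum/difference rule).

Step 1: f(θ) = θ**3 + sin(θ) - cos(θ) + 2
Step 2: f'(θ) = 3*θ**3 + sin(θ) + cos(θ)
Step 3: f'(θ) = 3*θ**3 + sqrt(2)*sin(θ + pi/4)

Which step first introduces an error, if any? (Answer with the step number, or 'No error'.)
Step 2

Step 2 is incorrect due to a wrong exponent.
The step shows: 3*θ**3 + sin(θ) + cos(θ)
The correct value should be: 3*θ**2 + sin(θ) + cos(θ)

Explanation: The exponent 2 on θ was incorrectly written as 3: the term 3*θ**2 was incorrectly written as 3*θ**3
The later steps are derived from this incorrect expression, so the error originates in Step 2.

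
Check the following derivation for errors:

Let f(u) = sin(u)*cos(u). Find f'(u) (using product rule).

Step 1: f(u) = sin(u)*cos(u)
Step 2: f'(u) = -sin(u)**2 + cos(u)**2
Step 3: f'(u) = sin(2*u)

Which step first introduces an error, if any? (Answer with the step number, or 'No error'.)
Step 3

Step 3 is incorrect due to a wrong trig function.
The step shows: sin(2*u)
The correct value should be: cos(2*u)

Explanation: cos(2*u) was incorrectly written as sin(2*u): the term cos(2*u) was incorrectly written as sin(2*u)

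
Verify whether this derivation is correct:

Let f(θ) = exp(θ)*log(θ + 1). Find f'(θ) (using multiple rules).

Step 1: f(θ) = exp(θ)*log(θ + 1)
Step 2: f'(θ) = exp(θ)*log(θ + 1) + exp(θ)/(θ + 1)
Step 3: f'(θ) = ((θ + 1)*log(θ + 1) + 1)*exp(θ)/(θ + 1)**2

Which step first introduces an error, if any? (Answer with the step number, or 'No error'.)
Step 3

Step 3 is incorrect due to a wrong exponent.
The step shows: ((θ + 1)*log(θ + 1) + 1)*exp(θ)/(θ + 1)**2
The correct value should be: ((θ + 1)*log(θ + 1) + 1)*exp(θ)/(θ + 1)

Explanation: The exponent -1 on θ + 1 was incorrectly written as -2: the term ((θ + 1)*log(θ + 1) + 1)*exp(θ)/(θ + 1) was incorrectly written as ((θ + 1)*log(θ + 1) + 1)*exp(θ)/(θ + 1)**2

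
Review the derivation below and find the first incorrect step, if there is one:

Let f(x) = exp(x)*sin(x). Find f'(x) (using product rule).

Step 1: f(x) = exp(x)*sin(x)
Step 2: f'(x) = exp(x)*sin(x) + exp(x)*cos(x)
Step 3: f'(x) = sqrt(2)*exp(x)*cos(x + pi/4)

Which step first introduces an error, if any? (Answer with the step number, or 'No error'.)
Step 3

Step 3 is incorrect due to a wrong trig function.
The step shows: sqrt(2)*exp(x)*cos(x + pi/4)
The correct value should be: sqrt(2)*exp(x)*sin(x + pi/4)

Explanation: sin(x + pi/4) was incorrectly written as cos(x + pi/4): the term sqrt(2)*exp(x)*sin(x + pi/4) was incorrectly written as sqrt(2)*exp(x)*cos(x + pi/4)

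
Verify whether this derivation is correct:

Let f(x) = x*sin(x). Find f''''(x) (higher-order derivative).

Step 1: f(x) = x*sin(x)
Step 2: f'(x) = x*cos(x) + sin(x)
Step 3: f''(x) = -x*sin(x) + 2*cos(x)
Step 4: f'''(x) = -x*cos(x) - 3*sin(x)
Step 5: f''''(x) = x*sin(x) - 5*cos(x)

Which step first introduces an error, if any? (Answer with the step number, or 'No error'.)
Step 5

Step 5 is incorrect due to a wrong coefficient.
The step shows: x*sin(x) - 5*cos(x)
The correct value should be: x*sin(x) - 4*cos(x)

Explanation: The coefficient -4 was incorrectly written as -5: the term -4*cos(x) was incorrectly written as -5*cos(x)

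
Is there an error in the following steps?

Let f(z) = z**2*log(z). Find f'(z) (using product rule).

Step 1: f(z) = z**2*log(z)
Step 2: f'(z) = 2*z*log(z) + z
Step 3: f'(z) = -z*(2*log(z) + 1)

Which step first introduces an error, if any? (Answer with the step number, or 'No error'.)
Step 3

Step 3 is incorrect due to a sign flip.
The step shows: -z*(2*log(z) + 1)
The correct value should be: z*(2*log(z) + 1)

Explanation: The sign of the whole expression was flipped: the term z*(2*log(z) + 1) was incorrectly written as -z*(2*log(z) + 1)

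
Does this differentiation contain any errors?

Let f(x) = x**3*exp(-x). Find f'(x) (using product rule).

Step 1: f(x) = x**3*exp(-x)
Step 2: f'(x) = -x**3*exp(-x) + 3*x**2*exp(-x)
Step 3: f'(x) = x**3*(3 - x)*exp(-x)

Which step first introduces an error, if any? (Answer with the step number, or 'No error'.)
Step 3

Step 3 is incorrect due to a wrong exponent.
The step shows: x**3*(3 - x)*exp(-x)
The correct value should be: x**2*(3 - x)*exp(-x)

Explanation: The exponent 2 on x was incorrectly written as 3: the term x**2*(3 - x)*exp(-x) was incorrectly written as x**3*(3 - x)*exp(-x)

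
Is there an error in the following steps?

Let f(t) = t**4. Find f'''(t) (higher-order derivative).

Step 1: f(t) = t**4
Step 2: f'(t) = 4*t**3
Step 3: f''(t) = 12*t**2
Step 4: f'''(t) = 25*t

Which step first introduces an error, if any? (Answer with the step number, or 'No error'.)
Step 4

Step 4 is incorrect due to a wrong coefficient.
The step shows: 25*t
The correct value should be: 24*t

Explanation: The coefficient 24 was incorrectly written as 25: the term 24*t was incorrectly written as 25*t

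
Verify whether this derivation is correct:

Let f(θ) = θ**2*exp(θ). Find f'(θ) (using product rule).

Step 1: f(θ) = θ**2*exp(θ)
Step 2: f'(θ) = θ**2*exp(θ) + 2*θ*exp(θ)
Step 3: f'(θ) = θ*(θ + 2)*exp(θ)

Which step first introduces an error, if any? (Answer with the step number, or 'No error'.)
No error

All steps in this derivation are correct.
The final answer f'(θ) = θ*(θ + 2)*exp(θ) is valid.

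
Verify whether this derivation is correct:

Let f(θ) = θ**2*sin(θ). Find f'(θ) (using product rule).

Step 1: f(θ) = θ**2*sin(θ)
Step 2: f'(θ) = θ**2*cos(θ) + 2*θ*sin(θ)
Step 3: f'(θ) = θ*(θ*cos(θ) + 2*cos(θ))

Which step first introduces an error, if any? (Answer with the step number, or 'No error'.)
Step 3

Step 3 is incorrect due to a wrong trig function.
The step shows: θ*(θ*cos(θ) + 2*cos(θ))
The correct value should be: θ*(θ*cos(θ) + 2*sin(θ))

Explanation: sin(θ) was incorrectly written as cos(θ): the term θ*(θ*cos(θ) + 2*sin(θ)) was incorrectly written as θ*(θ*cos(θ) + 2*cos(θ))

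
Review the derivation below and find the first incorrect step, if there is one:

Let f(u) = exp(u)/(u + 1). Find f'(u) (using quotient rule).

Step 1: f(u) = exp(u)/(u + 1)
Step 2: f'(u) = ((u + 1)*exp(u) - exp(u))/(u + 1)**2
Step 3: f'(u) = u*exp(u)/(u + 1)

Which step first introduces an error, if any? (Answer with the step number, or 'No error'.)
Step 3

Step 3 is incorrect due to a wrong exponent.
The step shows: u*exp(u)/(u + 1)
The correct value should be: u*exp(u)/(u + 1)**2

Explanation: The exponent -2 on u + 1 was incorrectly written as -1: the term u*exp(u)/(u + 1)**2 was incorrectly written as u*exp(u)/(u + 1)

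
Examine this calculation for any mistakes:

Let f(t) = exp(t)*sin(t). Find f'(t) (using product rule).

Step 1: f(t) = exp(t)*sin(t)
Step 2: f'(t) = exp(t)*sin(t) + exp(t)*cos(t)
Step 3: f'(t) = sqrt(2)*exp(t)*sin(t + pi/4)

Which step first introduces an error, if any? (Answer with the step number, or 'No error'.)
No error

All steps in this derivation are correct.
The final answer f'(t) = sqrt(2)*exp(t)*sin(t + pi/4) is valid.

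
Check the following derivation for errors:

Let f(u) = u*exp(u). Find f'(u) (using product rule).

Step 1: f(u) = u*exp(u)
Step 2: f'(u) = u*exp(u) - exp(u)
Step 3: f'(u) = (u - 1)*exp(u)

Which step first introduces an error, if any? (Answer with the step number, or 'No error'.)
Step 2

Step 2 is incorrect due to a sign flip.
The step shows: u*exp(u) - exp(u)
The correct value should be: u*exp(u) + exp(u)

Explanation: The sign of one term was flipped: the term exp(u) was incorrectly written as -exp(u)
The later steps are derived from this incorrect expression, so the error originates in Step 2.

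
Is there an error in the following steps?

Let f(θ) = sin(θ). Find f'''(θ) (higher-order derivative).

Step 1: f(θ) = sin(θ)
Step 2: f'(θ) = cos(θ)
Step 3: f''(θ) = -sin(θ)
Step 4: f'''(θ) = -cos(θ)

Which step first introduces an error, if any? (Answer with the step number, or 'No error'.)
No error

All steps in this derivation are correct.
The final answer f'''(θ) = -cos(θ) is valid.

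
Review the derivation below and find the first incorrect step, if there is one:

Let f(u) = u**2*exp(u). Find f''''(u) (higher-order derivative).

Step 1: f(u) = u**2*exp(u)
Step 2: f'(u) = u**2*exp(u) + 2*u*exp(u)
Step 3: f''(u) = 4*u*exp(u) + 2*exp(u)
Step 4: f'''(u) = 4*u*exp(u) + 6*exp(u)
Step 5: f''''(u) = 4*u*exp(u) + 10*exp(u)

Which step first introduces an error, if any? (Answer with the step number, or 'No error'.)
Step 3

Step 3 is incorrect due to a dropped term.
The step shows: 4*u*exp(u) + 2*exp(u)
The correct value should be: u**2*exp(u) + 4*u*exp(u) + 2*exp(u)

Explanation: A term was dropped: the term u**2*exp(u) was incorrectly omitted
The later steps are derived from this incorrect expression, so the error originates in Step 3.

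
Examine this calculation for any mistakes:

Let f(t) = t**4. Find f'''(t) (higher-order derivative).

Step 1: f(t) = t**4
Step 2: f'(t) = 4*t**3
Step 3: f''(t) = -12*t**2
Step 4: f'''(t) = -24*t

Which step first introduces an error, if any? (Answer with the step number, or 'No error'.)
Step 3

Step 3 is incorrect due to a sign flip.
The step shows: -12*t**2
The correct value should be: 12*t**2

Explanation: The sign of the whole expression was flipped: the term 12*t**2 was incorrectly written as -12*t**2
The later steps are derived from this incorrect expression, so the error originates in Step 3.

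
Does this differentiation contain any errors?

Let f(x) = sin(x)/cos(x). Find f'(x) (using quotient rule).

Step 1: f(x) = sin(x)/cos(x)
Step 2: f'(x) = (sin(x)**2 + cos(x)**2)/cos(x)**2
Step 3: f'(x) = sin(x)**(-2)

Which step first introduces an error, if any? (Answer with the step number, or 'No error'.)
Step 3

Step 3 is incorrect due to a wrong trig function.
The step shows: sin(x)**(-2)
The correct value should be: cos(x)**(-2)

Explanation: cos(x) was incorrectly written as sin(x): the term cos(x)**(-2) was incorrectly written as sin(x)**(-2)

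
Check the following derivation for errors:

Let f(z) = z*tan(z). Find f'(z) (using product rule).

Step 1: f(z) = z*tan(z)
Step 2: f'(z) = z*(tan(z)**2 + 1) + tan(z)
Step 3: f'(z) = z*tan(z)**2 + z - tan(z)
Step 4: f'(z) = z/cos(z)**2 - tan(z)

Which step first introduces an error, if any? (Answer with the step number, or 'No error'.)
Step 3

Step 3 is incorrect due to a sign flip.
The step shows: z*tan(z)**2 + z - tan(z)
The correct value should be: z*tan(z)**2 + z + tan(z)

Explanation: The sign of one term was flipped: the term tan(z) was incorrectly written as -tan(z)
The later steps are derived from this incorrect expression, so the error originates in Step 3.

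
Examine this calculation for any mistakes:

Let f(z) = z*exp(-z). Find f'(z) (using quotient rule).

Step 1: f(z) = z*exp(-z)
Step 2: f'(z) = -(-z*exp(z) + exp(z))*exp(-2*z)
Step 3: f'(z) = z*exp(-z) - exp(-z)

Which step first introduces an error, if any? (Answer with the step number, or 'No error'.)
Step 2

Step 2 is incorrect due to a sign flip.
The step shows: -(-z*exp(z) + exp(z))*exp(-2*z)
The correct value should be: (-z*exp(z) + exp(z))*exp(-2*z)

Explanation: The sign of the whole expression was flipped: the term (-z*exp(z) + exp(z))*exp(-2*z) was incorrectly written as -(-z*exp(z) + exp(z))*exp(-2*z)
The later steps are derived from this incorrect expression, so the error originates in Step 2.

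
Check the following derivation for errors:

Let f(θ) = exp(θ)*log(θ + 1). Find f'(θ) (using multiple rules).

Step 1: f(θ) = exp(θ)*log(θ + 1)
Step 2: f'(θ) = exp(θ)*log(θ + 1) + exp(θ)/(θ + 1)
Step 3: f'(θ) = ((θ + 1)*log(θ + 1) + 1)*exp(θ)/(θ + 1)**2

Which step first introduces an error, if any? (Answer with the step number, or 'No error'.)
Step 3

Step 3 is incorrect due to a wrong exponent.
The step shows: ((θ + 1)*log(θ + 1) + 1)*exp(θ)/(θ + 1)**2
The correct value should be: ((θ + 1)*log(θ + 1) + 1)*exp(θ)/(θ + 1)

Explanation: The exponent -1 on θ + 1 was incorrectly written as -2: the term ((θ + 1)*log(θ + 1) + 1)*exp(θ)/(θ + 1) was incorrectly written as ((θ + 1)*log(θ + 1) + 1)*exp(θ)/(θ + 1)**2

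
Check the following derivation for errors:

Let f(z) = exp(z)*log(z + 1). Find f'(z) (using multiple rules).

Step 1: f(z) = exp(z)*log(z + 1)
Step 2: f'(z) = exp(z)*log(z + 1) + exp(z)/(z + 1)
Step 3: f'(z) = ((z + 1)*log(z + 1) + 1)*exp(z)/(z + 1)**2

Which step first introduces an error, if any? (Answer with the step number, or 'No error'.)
Step 3

Step 3 is incorrect due to a wrong exponent.
The step shows: ((z + 1)*log(z + 1) + 1)*exp(z)/(z + 1)**2
The correct value should be: ((z + 1)*log(z + 1) + 1)*exp(z)/(z + 1)

Explanation: The exponent -1 on z + 1 was incorrectly written as -2: the term ((z + 1)*log(z + 1) + 1)*exp(z)/(z + 1) was incorrectly written as ((z + 1)*log(z + 1) + 1)*exp(z)/(z + 1)**2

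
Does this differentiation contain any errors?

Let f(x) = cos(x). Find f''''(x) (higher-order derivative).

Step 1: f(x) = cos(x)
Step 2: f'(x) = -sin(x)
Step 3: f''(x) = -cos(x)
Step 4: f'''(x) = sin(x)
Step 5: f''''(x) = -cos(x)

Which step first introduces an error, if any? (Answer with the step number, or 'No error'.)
Step 5

Step 5 is incorrect due to a sign flip.
The step shows: -cos(x)
The correct value should be: cos(x)

Explanation: The sign of the whole expression was flipped: the term cos(x) was incorrectly written as -cos(x)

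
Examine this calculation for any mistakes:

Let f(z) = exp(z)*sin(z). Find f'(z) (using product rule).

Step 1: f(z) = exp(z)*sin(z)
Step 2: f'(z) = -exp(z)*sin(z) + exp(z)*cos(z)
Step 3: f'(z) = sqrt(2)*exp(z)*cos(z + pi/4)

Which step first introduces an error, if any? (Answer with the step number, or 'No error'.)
Step 2

Step 2 is incorrect due to a sign flip.
The step shows: -exp(z)*sin(z) + exp(z)*cos(z)
The correct value should be: exp(z)*sin(z) + exp(z)*cos(z)

Explanation: The sign of one term was flipped: the term exp(z)*sin(z) was incorrectly written as -exp(z)*sin(z)
The later steps are derived from this incorrect expression, so the error originates in Step 2.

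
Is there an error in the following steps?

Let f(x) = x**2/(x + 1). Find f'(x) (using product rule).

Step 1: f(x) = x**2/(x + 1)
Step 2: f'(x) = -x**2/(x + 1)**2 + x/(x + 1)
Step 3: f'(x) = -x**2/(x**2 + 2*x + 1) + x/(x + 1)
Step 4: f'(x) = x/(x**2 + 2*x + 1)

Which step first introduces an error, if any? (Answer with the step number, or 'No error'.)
Step 2

Step 2 is incorrect due to a wrong coefficient.
The step shows: -x**2/(x + 1)**2 + x/(x + 1)
The correct value should be: -x**2/(x + 1)**2 + 2*x/(x + 1)

Explanation: The coefficient 2 was incorrectly written as 1: the term 2*x/(x + 1) was incorrectly written as x/(x + 1)
The later steps are derived from this incorrect expression, so the error originates in Step 2.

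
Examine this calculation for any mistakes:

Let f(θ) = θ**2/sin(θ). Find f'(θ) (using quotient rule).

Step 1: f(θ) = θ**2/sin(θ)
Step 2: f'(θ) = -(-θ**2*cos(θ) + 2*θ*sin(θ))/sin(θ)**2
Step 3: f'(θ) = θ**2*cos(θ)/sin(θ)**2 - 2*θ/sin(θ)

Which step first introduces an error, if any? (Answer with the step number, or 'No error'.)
Step 2

Step 2 is incorrect due to a sign flip.
The step shows: -(-θ**2*cos(θ) + 2*θ*sin(θ))/sin(θ)**2
The correct value should be: (-θ**2*cos(θ) + 2*θ*sin(θ))/sin(θ)**2

Explanation: The sign of the whole expression was flipped: the term (-θ**2*cos(θ) + 2*θ*sin(θ))/sin(θ)**2 was incorrectly written as -(-θ**2*cos(θ) + 2*θ*sin(θ))/sin(θ)**2
The later steps are derived from this incorrect expression, so the error originates in Step 2.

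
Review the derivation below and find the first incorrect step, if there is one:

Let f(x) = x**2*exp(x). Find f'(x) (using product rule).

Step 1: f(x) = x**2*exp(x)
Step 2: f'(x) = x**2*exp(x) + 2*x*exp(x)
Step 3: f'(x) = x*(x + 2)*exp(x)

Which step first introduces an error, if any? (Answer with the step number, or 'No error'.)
No error

All steps in this derivation are correct.
The final answer f'(x) = x*(x + 2)*exp(x) is valid.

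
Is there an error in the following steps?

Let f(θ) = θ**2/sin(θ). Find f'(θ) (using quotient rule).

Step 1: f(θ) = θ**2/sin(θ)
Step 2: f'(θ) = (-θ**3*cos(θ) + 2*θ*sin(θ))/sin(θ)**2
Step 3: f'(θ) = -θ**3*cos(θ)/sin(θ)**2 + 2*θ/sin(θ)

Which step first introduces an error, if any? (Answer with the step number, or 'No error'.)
Step 2

Step 2 is incorrect due to a wrong exponent.
The step shows: (-θ**3*cos(θ) + 2*θ*sin(θ))/sin(θ)**2
The correct value should be: (-θ**2*cos(θ) + 2*θ*sin(θ))/sin(θ)**2

Explanation: The exponent 2 on θ was incorrectly written as 3: the term (-θ**2*cos(θ) + 2*θ*sin(θ))/sin(θ)**2 was incorrectly written as (-θ**3*cos(θ) + 2*θ*sin(θ))/sin(θ)**2
The later steps are derived from this incorrect expression, so the error originates in Step 2.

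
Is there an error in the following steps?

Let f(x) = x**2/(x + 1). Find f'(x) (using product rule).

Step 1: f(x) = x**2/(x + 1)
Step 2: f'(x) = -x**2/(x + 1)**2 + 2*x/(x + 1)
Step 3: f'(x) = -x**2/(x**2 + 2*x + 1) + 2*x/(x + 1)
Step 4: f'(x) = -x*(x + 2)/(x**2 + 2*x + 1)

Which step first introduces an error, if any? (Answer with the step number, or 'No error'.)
Step 4

Step 4 is incorrect due to a sign flip.
The step shows: -x*(x + 2)/(x**2 + 2*x + 1)
The correct value should be: x*(x + 2)/(x**2 + 2*x + 1)

Explanation: The sign of the whole expression was flipped: the term x*(x + 2)/(x**2 + 2*x + 1) was incorrectly written as -x*(x + 2)/(x**2 + 2*x + 1)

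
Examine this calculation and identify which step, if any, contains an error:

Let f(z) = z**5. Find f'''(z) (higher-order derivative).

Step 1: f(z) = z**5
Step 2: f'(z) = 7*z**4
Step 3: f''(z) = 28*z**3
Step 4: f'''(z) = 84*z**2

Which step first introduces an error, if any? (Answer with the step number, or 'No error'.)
Step 2

Step 2 is incorrect due to a wrong coefficient.
The step shows: 7*z**4
The correct value should be: 5*z**4

Explanation: The coefficient 5 was incorrectly written as 7: the term 5*z**4 was incorrectly written as 7*z**4
The later steps are derived from this incorrect expression, so the error originates in Step 2.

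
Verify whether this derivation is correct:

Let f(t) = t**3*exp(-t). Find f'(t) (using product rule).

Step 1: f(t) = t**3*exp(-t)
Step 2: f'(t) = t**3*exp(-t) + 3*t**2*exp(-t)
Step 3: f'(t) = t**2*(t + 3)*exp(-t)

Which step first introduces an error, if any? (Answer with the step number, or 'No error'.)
Step 2

Step 2 is incorrect due to a sign flip.
The step shows: t**3*exp(-t) + 3*t**2*exp(-t)
The correct value should be: -t**3*exp(-t) + 3*t**2*exp(-t)

Explanation: The sign of one term was flipped: the term -t**3*exp(-t) was incorrectly written as t**3*exp(-t)
The later steps are derived from this incorrect expression, so the error originates in Step 2.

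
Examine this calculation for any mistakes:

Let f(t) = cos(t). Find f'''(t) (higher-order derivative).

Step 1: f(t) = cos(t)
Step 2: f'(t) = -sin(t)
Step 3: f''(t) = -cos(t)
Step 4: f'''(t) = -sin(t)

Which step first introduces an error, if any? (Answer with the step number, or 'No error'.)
Step 4

Step 4 is incorrect due to a sign flip.
The step shows: -sin(t)
The correct value should be: sin(t)

Explanation: The sign of the whole expression was flipped: the term sin(t) was incorrectly written as -sin(t)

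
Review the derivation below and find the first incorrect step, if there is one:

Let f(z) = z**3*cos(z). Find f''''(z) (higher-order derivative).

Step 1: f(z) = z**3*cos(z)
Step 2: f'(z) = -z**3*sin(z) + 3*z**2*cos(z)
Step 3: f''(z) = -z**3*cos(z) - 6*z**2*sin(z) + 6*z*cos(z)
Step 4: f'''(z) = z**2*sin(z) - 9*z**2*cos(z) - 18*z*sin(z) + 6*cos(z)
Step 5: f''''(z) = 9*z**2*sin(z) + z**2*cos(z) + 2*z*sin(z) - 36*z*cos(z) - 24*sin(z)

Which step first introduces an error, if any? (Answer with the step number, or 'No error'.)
Step 4

Step 4 is incorrect due to a wrong exponent.
The step shows: z**2*sin(z) - 9*z**2*cos(z) - 18*z*sin(z) + 6*cos(z)
The correct value should be: z**3*sin(z) - 9*z**2*cos(z) - 18*z*sin(z) + 6*cos(z)

Explanation: The exponent 3 on z was incorrectly written as 2: the term z**3*sin(z) was incorrectly written as z**2*sin(z)
The later steps are derived from this incorrect expression, so the error originates in Step 4.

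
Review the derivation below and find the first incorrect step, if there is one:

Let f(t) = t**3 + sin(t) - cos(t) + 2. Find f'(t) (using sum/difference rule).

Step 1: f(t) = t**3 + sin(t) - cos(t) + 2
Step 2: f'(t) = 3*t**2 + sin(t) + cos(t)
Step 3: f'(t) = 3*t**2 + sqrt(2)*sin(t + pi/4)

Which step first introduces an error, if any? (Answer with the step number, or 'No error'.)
No error

All steps in this derivation are correct.
The final answer f'(t) = 3*t**2 + sqrt(2)*sin(t + pi/4) is valid.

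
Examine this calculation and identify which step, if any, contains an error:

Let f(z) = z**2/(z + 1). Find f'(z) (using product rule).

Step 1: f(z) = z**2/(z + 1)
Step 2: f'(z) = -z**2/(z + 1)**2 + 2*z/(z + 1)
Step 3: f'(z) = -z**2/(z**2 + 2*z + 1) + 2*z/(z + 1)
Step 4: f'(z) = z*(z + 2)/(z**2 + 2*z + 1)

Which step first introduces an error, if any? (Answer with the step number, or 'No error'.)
No error

All steps in this derivation are correct.
The final answer f'(z) = z*(z + 2)/(z**2 + 2*z + 1) is valid.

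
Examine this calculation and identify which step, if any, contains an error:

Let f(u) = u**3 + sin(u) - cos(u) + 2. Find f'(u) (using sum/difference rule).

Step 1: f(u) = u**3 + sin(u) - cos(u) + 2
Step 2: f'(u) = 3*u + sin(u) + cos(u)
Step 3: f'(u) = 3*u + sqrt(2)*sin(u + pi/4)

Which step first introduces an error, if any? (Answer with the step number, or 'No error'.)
Step 2

Step 2 is incorrect due to a wrong exponent.
The step shows: 3*u + sin(u) + cos(u)
The correct value should be: 3*u**2 + sin(u) + cos(u)

Explanation: The exponent 2 on u was incorrectly written as 1: the term 3*u**2 was incorrectly written as 3*u
The later steps are derived from this incorrect expression, so the error originates in Step 2.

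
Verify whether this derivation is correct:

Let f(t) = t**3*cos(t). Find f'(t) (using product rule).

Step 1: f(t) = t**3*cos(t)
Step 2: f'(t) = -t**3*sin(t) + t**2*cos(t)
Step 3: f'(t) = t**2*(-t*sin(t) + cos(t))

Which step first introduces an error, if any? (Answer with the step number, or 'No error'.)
Step 2

Step 2 is incorrect due to a wrong coefficient.
The step shows: -t**3*sin(t) + t**2*cos(t)
The correct value should be: -t**3*sin(t) + 3*t**2*cos(t)

Explanation: The coefficient 3 was incorrectly written as 1: the term 3*t**2*cos(t) was incorrectly written as t**2*cos(t)
The later steps are derived from this incorrect expression, so the error originates in Step 2.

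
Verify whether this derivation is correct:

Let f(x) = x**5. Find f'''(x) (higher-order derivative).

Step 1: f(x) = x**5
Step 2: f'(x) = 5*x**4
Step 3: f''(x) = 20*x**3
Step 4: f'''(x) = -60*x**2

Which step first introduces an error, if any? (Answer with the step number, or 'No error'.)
Step 4

Step 4 is incorrect due to a sign flip.
The step shows: -60*x**2
The correct value should be: 60*x**2

Explanation: The sign of the whole expression was flipped: the term 60*x**2 was incorrectly written as -60*x**2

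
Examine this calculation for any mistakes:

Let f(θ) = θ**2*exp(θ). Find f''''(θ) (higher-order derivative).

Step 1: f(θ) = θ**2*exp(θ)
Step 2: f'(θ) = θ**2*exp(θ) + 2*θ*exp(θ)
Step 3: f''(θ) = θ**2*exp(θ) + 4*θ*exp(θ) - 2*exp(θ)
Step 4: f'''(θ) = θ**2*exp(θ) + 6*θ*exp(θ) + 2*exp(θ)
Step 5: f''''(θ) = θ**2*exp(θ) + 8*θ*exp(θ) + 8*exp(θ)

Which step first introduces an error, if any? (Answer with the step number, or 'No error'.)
Step 3

Step 3 is incorrect due to a sign flip.
The step shows: θ**2*exp(θ) + 4*θ*exp(θ) - 2*exp(θ)
The correct value should be: θ**2*exp(θ) + 4*θ*exp(θ) + 2*exp(θ)

Explanation: The sign of one term was flipped: the term 2*exp(θ) was incorrectly written as -2*exp(θ)
The later steps are derived from this incorrect expression, so the error originates in Step 3.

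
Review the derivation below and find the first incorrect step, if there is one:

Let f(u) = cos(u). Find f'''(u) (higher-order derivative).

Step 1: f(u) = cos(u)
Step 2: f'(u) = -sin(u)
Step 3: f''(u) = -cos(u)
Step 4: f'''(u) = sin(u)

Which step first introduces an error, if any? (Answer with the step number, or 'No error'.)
No error

All steps in this derivation are correct.
The final answer f'''(u) = sin(u) is valid.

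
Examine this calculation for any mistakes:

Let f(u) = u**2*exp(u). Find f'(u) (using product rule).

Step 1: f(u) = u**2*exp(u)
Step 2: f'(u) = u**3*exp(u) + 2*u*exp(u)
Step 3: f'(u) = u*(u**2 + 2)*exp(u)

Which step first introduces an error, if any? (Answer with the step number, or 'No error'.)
Step 2

Step 2 is incorrect due to a wrong exponent.
The step shows: u**3*exp(u) + 2*u*exp(u)
The correct value should be: u**2*exp(u) + 2*u*exp(u)

Explanation: The exponent 2 on u was incorrectly written as 3: the term u**2*exp(u) was incorrectly written as u**3*exp(u)
The later steps are derived from this incorrect expression, so the error originates in Step 2.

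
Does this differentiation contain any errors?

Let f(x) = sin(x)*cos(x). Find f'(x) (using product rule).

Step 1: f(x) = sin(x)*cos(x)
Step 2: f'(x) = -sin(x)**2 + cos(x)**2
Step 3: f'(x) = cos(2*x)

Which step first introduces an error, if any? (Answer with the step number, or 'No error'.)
No error

All steps in this derivation are correct.
The final answer f'(x) = cos(2*x) is valid.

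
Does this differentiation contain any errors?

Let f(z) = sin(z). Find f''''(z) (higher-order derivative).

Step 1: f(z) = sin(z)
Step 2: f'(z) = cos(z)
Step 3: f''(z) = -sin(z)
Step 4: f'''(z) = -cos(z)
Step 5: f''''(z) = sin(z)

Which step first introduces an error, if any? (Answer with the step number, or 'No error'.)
No error

All steps in this derivation are correct.
The final answer f''''(z) = sin(z) is valid.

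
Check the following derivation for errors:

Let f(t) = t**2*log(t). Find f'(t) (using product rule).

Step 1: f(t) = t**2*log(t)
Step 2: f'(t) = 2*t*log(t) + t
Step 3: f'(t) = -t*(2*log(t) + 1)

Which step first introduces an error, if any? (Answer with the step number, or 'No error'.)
Step 3

Step 3 is incorrect due to a sign flip.
The step shows: -t*(2*log(t) + 1)
The correct value should be: t*(2*log(t) + 1)

Explanation: The sign of the whole expression was flipped: the term t*(2*log(t) + 1) was incorrectly written as -t*(2*log(t) + 1)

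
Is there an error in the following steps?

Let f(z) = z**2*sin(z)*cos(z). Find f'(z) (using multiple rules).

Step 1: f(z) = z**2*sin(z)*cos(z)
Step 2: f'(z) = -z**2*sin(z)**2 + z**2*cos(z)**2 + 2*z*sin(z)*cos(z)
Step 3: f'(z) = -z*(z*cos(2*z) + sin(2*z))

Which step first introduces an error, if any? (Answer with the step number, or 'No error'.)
Step 3

Step 3 is incorrect due to a sign flip.
The step shows: -z*(z*cos(2*z) + sin(2*z))
The correct value should be: z*(z*cos(2*z) + sin(2*z))

Explanation: The sign of the whole expression was flipped: the term z*(z*cos(2*z) + sin(2*z)) was incorrectly written as -z*(z*cos(2*z) + sin(2*z))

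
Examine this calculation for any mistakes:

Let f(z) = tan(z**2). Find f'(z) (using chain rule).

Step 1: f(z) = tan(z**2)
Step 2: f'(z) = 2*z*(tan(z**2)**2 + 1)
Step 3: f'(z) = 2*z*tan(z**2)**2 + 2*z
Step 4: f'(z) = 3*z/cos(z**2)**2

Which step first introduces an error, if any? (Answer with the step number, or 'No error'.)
Step 4

Step 4 is incorrect due to a wrong coefficient.
The step shows: 3*z/cos(z**2)**2
The correct value should be: 2*z/cos(z**2)**2

Explanation: The coefficient 2 was incorrectly written as 3: the term 2*z/cos(z**2)**2 was incorrectly written as 3*z/cos(z**2)**2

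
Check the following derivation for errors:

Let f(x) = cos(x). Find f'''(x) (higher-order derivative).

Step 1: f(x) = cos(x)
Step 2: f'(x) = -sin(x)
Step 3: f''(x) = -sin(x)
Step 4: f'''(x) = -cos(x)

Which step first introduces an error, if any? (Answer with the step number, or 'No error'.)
Step 3

Step 3 is incorrect due to a wrong trig function.
The step shows: -sin(x)
The correct value should be: -cos(x)

Explanation: cos(x) was incorrectly written as sin(x): the term -cos(x) was incorrectly written as -sin(x)
The later steps are derived from this incorrect expression, so the error originates in Step 3.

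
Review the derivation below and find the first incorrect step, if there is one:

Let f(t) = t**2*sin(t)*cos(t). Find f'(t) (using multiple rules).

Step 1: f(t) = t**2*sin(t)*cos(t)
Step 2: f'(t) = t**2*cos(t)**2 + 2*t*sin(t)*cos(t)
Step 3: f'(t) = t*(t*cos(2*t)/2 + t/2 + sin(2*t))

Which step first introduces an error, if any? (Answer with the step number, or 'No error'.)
Step 2

Step 2 is incorrect due to a dropped term.
The step shows: t**2*cos(t)**2 + 2*t*sin(t)*cos(t)
The correct value should be: -t**2*sin(t)**2 + t**2*cos(t)**2 + 2*t*sin(t)*cos(t)

Explanation: A term was dropped: the term -t**2*sin(t)**2 was incorrectly omitted
The later steps are derived from this incorrect expression, so the error originates in Step 2.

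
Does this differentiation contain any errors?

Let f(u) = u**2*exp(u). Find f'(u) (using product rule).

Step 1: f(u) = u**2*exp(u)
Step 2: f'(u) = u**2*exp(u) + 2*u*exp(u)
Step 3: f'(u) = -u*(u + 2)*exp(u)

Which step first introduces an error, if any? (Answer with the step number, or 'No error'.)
Step 3

Step 3 is incorrect due to a sign flip.
The step shows: -u*(u + 2)*exp(u)
The correct value should be: u*(u + 2)*exp(u)

Explanation: The sign of the whole expression was flipped: the term u*(u + 2)*exp(u) was incorrectly written as -u*(u + 2)*exp(u)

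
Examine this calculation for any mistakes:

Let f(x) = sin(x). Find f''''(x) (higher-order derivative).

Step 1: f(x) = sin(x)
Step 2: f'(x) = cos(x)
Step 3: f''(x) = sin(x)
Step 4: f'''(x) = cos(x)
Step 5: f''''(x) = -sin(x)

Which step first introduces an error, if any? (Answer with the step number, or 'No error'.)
Step 3

Step 3 is incorrect due to a sign flip.
The step shows: sin(x)
The correct value should be: -sin(x)

Explanation: The sign of the whole expression was flipped: the term -sin(x) was incorrectly written as sin(x)
The later steps are derived from this incorrect expression, so the error originates in Step 3.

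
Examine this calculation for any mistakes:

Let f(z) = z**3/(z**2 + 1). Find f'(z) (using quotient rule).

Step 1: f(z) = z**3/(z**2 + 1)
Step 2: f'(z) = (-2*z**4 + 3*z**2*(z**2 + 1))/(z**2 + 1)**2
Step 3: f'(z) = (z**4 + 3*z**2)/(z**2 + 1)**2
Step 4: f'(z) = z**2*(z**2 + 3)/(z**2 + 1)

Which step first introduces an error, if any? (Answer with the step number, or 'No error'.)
Step 4

Step 4 is incorrect due to a wrong exponent.
The step shows: z**2*(z**2 + 3)/(z**2 + 1)
The correct value should be: z**2*(z**2 + 3)/(z**2 + 1)**2

Explanation: The exponent -2 on z**2 + 1 was incorrectly written as -1: the term z**2*(z**2 + 3)/(z**2 + 1)**2 was incorrectly written as z**2*(z**2 + 3)/(z**2 + 1)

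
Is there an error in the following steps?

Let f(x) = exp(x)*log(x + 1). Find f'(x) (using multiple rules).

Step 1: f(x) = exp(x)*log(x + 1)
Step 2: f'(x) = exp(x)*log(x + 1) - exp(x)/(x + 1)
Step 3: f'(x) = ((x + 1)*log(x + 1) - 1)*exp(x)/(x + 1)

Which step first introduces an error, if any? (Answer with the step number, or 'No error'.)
Step 2

Step 2 is incorrect due to a sign flip.
The step shows: exp(x)*log(x + 1) - exp(x)/(x + 1)
The correct value should be: exp(x)*log(x + 1) + exp(x)/(x + 1)

Explanation: The sign of one term was flipped: the term exp(x)/(x + 1) was incorrectly written as -exp(x)/(x + 1)
The later steps are derived from this incorrect expression, so the error originates in Step 2.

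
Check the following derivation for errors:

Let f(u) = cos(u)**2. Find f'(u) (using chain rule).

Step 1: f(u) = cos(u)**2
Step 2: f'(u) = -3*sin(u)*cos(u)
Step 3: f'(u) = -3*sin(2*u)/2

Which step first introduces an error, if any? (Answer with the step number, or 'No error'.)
Step 2

Step 2 is incorrect due to a wrong coefficient.
The step shows: -3*sin(u)*cos(u)
The correct value should be: -2*sin(u)*cos(u)

Explanation: The coefficient -2 was incorrectly written as -3: the term -2*sin(u)*cos(u) was incorrectly written as -3*sin(u)*cos(u)
The later steps are derived from this incorrect expression, so the error originates in Step 2.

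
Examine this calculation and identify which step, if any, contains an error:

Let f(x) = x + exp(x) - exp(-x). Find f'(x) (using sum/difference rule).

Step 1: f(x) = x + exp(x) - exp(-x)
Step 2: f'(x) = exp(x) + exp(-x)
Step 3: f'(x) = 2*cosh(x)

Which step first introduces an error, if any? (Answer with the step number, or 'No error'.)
Step 2

Step 2 is incorrect due to a dropped term.
The step shows: exp(x) + exp(-x)
The correct value should be: exp(x) + 1 + exp(-x)

Explanation: A term was dropped: the term 1 was incorrectly omitted
The later steps are derived from this incorrect expression, so the error originates in Step 2.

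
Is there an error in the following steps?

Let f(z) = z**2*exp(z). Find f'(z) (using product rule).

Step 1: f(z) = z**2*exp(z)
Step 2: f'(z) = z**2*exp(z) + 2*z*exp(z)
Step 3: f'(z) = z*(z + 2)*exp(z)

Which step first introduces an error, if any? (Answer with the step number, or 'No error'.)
No error

All steps in this derivation are correct.
The final answer f'(z) = z*(z + 2)*exp(z) is valid.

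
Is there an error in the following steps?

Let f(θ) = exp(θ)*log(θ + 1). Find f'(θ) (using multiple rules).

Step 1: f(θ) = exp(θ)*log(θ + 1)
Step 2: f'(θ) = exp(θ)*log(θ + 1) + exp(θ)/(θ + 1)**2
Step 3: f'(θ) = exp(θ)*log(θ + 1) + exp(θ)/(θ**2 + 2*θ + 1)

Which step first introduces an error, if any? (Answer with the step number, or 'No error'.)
Step 2

Step 2 is incorrect due to a wrong exponent.
The step shows: exp(θ)*log(θ + 1) + exp(θ)/(θ + 1)**2
The correct value should be: exp(θ)*log(θ + 1) + exp(θ)/(θ + 1)

Explanation: The exponent -1 on θ + 1 was incorrectly written as -2: the term exp(θ)/(θ + 1) was incorrectly written as exp(θ)/(θ + 1)**2
The later steps are derived from this incorrect expression, so the error originates in Step 2.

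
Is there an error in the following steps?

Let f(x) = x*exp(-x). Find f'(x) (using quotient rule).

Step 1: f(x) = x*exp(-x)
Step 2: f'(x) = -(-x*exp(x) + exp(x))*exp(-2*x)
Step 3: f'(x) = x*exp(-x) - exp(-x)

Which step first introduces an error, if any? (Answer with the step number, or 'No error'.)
Step 2

Step 2 is incorrect due to a sign flip.
The step shows: -(-x*exp(x) + exp(x))*exp(-2*x)
The correct value should be: (-x*exp(x) + exp(x))*exp(-2*x)

Explanation: The sign of the whole expression was flipped: the term (-x*exp(x) + exp(x))*exp(-2*x) was incorrectly written as -(-x*exp(x) + exp(x))*exp(-2*x)
The later steps are derived from this incorrect expression, so the error originates in Step 2.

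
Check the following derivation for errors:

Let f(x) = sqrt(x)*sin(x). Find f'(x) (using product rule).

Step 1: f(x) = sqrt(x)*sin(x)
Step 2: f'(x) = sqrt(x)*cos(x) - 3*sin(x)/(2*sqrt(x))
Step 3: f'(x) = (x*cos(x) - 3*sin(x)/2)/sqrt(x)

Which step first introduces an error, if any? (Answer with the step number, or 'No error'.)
Step 2

Step 2 is incorrect due to a wrong coefficient.
The step shows: sqrt(x)*cos(x) - 3*sin(x)/(2*sqrt(x))
The correct value should be: sqrt(x)*cos(x) + sin(x)/(2*sqrt(x))

Explanation: The coefficient 1/2 was incorrectly written as -3/2: the term sin(x)/(2*sqrt(x)) was incorrectly written as -3*sin(x)/(2*sqrt(x))
The later steps are derived from this incorrect expression, so the error originates in Step 2.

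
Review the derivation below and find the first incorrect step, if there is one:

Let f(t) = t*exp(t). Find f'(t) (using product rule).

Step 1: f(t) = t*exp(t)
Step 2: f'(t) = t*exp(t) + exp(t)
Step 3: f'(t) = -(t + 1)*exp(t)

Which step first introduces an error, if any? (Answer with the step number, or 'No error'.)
Step 3

Step 3 is incorrect due to a sign flip.
The step shows: -(t + 1)*exp(t)
The correct value should be: (t + 1)*exp(t)

Explanation: The sign of the whole expression was flipped: the term (t + 1)*exp(t) was incorrectly written as -(t + 1)*exp(t)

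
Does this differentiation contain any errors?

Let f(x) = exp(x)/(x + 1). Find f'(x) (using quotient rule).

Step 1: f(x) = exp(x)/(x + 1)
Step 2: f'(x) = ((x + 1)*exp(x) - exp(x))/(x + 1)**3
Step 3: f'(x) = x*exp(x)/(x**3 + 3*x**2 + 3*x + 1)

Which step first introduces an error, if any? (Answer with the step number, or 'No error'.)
Step 2

Step 2 is incorrect due to a wrong exponent.
The step shows: ((x + 1)*exp(x) - exp(x))/(x + 1)**3
The correct value should be: ((x + 1)*exp(x) - exp(x))/(x + 1)**2

Explanation: The exponent -2 on x + 1 was incorrectly written as -3: the term ((x + 1)*exp(x) - exp(x))/(x + 1)**2 was incorrectly written as ((x + 1)*exp(x) - exp(x))/(x + 1)**3
The later steps are derived from this incorrect expression, so the error originates in Step 2.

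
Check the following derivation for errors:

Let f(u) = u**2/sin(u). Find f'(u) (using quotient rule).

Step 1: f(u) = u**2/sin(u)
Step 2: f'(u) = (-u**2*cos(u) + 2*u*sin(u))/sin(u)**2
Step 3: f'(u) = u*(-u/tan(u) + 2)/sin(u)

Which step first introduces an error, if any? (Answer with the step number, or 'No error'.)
No error

All steps in this derivation are correct.
The final answer f'(u) = u*(-u/tan(u) + 2)/sin(u) is valid.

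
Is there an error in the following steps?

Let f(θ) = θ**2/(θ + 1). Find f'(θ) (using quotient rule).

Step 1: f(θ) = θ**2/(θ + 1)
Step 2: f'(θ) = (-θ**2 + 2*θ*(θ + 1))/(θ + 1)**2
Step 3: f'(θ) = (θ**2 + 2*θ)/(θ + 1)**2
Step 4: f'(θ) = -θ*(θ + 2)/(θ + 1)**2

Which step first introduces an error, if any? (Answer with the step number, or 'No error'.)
Step 4

Step 4 is incorrect due to a sign flip.
The step shows: -θ*(θ + 2)/(θ + 1)**2
The correct value should be: θ*(θ + 2)/(θ + 1)**2

Explanation: The sign of the whole expression was flipped: the term θ*(θ + 2)/(θ + 1)**2 was incorrectly written as -θ*(θ + 2)/(θ + 1)**2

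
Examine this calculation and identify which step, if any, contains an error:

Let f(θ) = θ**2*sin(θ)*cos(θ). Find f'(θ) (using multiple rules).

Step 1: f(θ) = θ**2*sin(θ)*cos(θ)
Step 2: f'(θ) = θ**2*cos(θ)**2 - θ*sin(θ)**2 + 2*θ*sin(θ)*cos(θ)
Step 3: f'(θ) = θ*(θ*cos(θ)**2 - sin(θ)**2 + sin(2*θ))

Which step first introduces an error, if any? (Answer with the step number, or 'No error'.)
Step 2

Step 2 is incorrect due to a wrong exponent.
The step shows: θ**2*cos(θ)**2 - θ*sin(θ)**2 + 2*θ*sin(θ)*cos(θ)
The correct value should be: -θ**2*sin(θ)**2 + θ**2*cos(θ)**2 + 2*θ*sin(θ)*cos(θ)

Explanation: The exponent 2 on θ was incorrectly written as 1: the term -θ**2*sin(θ)**2 was incorrectly written as -θ*sin(θ)**2
The later steps are derived from this incorrect expression, so the error originates in Step 2.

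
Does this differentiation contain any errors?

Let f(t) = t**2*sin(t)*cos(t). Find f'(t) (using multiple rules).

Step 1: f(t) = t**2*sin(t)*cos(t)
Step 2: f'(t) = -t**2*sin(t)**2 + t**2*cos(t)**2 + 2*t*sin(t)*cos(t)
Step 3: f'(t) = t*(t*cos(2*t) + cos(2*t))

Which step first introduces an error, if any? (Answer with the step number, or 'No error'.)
Step 3

Step 3 is incorrect due to a wrong trig function.
The step shows: t*(t*cos(2*t) + cos(2*t))
The correct value should be: t*(t*cos(2*t) + sin(2*t))

Explanation: sin(2*t) was incorrectly written as cos(2*t): the term t*(t*cos(2*t) + sin(2*t)) was incorrectly written as t*(t*cos(2*t) + cos(2*t))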